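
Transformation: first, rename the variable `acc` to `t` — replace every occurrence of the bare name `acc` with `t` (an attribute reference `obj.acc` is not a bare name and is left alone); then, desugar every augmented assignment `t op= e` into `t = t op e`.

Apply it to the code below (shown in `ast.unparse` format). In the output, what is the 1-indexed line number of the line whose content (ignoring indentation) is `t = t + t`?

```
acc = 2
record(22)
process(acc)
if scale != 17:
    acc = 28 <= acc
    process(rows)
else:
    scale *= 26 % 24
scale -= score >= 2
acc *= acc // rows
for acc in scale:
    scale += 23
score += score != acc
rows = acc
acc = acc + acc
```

Transformed code:
t = 2
record(22)
process(t)
if scale != 17:
    t = 28 <= t
    process(rows)
else:
    scale = scale * (26 % 24)
scale = scale - (score >= 2)
t = t * (t // rows)
for t in scale:
    scale = scale + 23
score = score + (score != t)
rows = t
t = t + t

15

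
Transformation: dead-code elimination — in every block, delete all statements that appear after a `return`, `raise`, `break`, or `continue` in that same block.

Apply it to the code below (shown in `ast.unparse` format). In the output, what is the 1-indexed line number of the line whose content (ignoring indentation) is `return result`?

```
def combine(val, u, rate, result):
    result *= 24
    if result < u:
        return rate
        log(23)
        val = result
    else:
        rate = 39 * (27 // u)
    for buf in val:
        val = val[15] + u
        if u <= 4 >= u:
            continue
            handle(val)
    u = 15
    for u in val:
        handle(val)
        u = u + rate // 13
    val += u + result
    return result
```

16

Transformed code:
def combine(val, u, rate, result):
    result *= 24
    if result < u:
        return rate
    else:
        rate = 39 * (27 // u)
    for buf in val:
        val = val[15] + u
        if u <= 4 >= u:
            continue
    u = 15
    for u in val:
        handle(val)
        u = u + rate // 13
    val += u + result
    return result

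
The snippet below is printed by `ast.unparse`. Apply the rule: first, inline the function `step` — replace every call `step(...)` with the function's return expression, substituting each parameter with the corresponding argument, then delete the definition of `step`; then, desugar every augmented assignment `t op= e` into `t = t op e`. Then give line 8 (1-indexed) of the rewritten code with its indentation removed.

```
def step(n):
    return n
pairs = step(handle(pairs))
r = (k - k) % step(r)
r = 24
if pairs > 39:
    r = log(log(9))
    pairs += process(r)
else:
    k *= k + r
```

Transformed code:
pairs = handle(pairs)
r = (k - k) % r
r = 24
if pairs > 39:
    r = log(log(9))
    pairs = pairs + process(r)
else:
    k = k * (k + r)

k = k * (k + r)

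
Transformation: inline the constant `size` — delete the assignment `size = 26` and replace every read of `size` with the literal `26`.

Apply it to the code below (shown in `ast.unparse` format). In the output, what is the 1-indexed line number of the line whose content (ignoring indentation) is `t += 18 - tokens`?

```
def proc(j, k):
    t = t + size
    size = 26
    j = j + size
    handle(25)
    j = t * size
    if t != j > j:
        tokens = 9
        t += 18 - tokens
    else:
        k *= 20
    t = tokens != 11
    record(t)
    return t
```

Transformed code:
def proc(j, k):
    t = t + 26
    j = j + 26
    handle(25)
    j = t * 26
    if t != j > j:
        tokens = 9
        t += 18 - tokens
    else:
        k *= 20
    t = tokens != 11
    record(t)
    return t

8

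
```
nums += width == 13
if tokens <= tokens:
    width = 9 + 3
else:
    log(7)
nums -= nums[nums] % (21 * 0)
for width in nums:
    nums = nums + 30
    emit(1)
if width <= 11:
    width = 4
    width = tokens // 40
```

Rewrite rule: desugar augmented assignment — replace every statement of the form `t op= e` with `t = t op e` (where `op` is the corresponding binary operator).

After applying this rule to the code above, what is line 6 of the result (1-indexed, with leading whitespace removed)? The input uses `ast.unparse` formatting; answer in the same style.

nums = nums - nums[nums] % (21 * 0)

Transformed code:
nums = nums + (width == 13)
if tokens <= tokens:
    width = 9 + 3
else:
    log(7)
nums = nums - nums[nums] % (21 * 0)
for width in nums:
    nums = nums + 30
    emit(1)
if width <= 11:
    width = 4
    width = tokens // 40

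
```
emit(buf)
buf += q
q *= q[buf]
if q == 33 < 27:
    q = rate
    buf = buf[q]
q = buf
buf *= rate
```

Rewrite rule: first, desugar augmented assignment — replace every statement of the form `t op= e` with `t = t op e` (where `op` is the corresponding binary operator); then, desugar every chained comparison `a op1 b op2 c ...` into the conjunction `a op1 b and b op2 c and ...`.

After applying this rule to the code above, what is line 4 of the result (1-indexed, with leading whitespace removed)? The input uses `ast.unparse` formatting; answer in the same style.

if q == 33 and 33 < 27:

Transformed code:
emit(buf)
buf = buf + q
q = q * q[buf]
if q == 33 and 33 < 27:
    q = rate
    buf = buf[q]
q = buf
buf = buf * rate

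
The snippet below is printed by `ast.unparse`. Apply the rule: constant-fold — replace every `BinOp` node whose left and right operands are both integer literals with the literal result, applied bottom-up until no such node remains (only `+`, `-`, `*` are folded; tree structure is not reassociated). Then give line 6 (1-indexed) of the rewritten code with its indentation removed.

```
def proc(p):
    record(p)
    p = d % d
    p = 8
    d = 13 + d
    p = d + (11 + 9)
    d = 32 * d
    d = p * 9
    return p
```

p = d + 20

Transformed code:
def proc(p):
    record(p)
    p = d % d
    p = 8
    d = 13 + d
    p = d + 20
    d = 32 * d
    d = p * 9
    return p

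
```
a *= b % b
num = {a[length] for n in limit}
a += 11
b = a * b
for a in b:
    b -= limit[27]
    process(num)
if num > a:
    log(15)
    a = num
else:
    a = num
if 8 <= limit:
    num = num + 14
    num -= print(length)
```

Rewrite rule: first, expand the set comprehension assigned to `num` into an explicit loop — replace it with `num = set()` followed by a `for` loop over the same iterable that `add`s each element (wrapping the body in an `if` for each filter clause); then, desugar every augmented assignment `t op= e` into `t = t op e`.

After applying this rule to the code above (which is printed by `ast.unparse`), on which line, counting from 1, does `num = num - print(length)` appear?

17

Transformed code:
a = a * (b % b)
num = set()
for n in limit:
    num.add(a[length])
a = a + 11
b = a * b
for a in b:
    b = b - limit[27]
    process(num)
if num > a:
    log(15)
    a = num
else:
    a = num
if 8 <= limit:
    num = num + 14
    num = num - print(length)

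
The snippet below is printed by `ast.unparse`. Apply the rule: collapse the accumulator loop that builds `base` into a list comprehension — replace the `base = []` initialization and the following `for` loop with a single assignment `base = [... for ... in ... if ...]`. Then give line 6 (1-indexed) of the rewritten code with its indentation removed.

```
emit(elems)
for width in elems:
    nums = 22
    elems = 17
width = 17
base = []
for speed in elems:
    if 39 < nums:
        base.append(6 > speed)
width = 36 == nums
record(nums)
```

Transformed code:
emit(elems)
for width in elems:
    nums = 22
    elems = 17
width = 17
base = [6 > speed for speed in elems if 39 < nums]
width = 36 == nums
record(nums)

base = [6 > speed for speed in elems if 39 < nums]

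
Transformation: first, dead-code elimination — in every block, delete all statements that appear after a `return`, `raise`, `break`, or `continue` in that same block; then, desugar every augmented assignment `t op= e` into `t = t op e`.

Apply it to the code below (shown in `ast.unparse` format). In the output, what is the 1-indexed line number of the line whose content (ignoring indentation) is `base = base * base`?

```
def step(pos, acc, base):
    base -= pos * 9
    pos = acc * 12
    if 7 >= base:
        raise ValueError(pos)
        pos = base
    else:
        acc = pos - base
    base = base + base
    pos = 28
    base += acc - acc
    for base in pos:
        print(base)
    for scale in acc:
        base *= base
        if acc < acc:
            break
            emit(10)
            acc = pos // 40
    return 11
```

Transformed code:
def step(pos, acc, base):
    base = base - pos * 9
    pos = acc * 12
    if 7 >= base:
        raise ValueError(pos)
    else:
        acc = pos - base
    base = base + base
    pos = 28
    base = base + (acc - acc)
    for base in pos:
        print(base)
    for scale in acc:
        base = base * base
        if acc < acc:
            break
    return 11

14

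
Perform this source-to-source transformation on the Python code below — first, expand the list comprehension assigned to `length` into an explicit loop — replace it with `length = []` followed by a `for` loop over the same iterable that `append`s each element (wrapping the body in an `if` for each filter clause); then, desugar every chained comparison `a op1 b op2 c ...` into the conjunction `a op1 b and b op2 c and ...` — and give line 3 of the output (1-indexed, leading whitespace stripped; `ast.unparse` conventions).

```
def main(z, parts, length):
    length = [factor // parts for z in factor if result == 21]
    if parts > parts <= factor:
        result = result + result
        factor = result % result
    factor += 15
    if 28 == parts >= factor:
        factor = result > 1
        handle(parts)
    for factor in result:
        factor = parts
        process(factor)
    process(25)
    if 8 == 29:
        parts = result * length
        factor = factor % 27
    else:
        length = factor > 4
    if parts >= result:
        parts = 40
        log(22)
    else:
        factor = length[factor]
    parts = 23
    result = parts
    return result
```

Transformed code:
def main(z, parts, length):
    length = []
    for z in factor:
        if result == 21:
            length.append(factor // parts)
    if parts > parts and parts <= factor:
        result = result + result
        factor = result % result
    factor += 15
    if 28 == parts and parts >= factor:
        factor = result > 1
        handle(parts)
    for factor in result:
        factor = parts
        process(factor)
    process(25)
    if 8 == 29:
        parts = result * length
        factor = factor % 27
    else:
        length = factor > 4
    if parts >= result:
        parts = 40
        log(22)
    else:
        factor = length[factor]
    parts = 23
    result = parts
    return result

for z in factor:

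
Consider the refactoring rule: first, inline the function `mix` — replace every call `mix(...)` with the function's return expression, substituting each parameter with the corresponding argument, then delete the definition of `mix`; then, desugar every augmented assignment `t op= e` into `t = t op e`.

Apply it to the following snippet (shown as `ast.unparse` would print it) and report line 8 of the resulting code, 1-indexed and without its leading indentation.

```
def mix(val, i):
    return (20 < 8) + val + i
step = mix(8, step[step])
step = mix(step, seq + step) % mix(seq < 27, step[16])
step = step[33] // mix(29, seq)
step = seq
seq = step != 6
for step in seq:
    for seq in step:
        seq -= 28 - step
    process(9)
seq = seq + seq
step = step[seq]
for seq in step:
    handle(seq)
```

Transformed code:
step = (20 < 8) + 8 + step[step]
step = ((20 < 8) + step + (seq + step)) % ((20 < 8) + (seq < 27) + step[16])
step = step[33] // ((20 < 8) + 29 + seq)
step = seq
seq = step != 6
for step in seq:
    for seq in step:
        seq = seq - (28 - step)
    process(9)
seq = seq + seq
step = step[seq]
for seq in step:
    handle(seq)

seq = seq - (28 - step)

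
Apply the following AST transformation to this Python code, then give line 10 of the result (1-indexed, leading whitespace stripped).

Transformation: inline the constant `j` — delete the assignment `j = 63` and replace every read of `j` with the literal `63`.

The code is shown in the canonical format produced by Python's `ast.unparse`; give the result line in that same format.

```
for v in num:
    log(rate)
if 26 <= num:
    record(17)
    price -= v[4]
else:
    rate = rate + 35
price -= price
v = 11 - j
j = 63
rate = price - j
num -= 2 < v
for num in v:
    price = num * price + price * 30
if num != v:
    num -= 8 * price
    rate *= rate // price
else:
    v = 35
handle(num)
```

rate = price - 63

Transformed code:
for v in num:
    log(rate)
if 26 <= num:
    record(17)
    price -= v[4]
else:
    rate = rate + 35
price -= price
v = 11 - 63
rate = price - 63
num -= 2 < v
for num in v:
    price = num * price + price * 30
if num != v:
    num -= 8 * price
    rate *= rate // price
else:
    v = 35
handle(num)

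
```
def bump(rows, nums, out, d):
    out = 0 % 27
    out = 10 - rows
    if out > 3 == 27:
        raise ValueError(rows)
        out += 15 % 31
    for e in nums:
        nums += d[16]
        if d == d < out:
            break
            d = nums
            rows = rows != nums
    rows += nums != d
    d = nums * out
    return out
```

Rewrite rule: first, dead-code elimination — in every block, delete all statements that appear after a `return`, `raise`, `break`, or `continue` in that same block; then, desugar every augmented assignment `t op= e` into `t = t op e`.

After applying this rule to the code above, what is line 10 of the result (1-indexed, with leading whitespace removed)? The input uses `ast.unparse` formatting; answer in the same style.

Transformed code:
def bump(rows, nums, out, d):
    out = 0 % 27
    out = 10 - rows
    if out > 3 == 27:
        raise ValueError(rows)
    for e in nums:
        nums = nums + d[16]
        if d == d < out:
            break
    rows = rows + (nums != d)
    d = nums * out
    return out

rows = rows + (nums != d)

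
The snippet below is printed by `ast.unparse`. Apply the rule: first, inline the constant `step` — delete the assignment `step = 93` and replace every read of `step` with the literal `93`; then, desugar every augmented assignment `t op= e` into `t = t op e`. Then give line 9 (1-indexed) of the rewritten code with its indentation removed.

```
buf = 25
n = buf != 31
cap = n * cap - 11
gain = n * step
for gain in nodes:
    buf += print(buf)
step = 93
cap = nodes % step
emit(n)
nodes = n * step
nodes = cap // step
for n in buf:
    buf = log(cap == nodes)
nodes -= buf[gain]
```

nodes = n * 93

Transformed code:
buf = 25
n = buf != 31
cap = n * cap - 11
gain = n * 93
for gain in nodes:
    buf = buf + print(buf)
cap = nodes % 93
emit(n)
nodes = n * 93
nodes = cap // 93
for n in buf:
    buf = log(cap == nodes)
nodes = nodes - buf[gain]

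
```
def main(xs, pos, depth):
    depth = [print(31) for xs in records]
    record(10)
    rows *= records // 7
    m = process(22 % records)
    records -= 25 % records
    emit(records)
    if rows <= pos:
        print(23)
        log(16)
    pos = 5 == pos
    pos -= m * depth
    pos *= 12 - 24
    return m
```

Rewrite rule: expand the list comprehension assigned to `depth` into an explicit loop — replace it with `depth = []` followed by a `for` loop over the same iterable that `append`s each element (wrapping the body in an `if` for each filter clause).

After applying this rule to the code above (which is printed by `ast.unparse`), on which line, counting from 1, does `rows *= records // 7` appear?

6

Transformed code:
def main(xs, pos, depth):
    depth = []
    for xs in records:
        depth.append(print(31))
    record(10)
    rows *= records // 7
    m = process(22 % records)
    records -= 25 % records
    emit(records)
    if rows <= pos:
        print(23)
        log(16)
    pos = 5 == pos
    pos -= m * depth
    pos *= 12 - 24
    return m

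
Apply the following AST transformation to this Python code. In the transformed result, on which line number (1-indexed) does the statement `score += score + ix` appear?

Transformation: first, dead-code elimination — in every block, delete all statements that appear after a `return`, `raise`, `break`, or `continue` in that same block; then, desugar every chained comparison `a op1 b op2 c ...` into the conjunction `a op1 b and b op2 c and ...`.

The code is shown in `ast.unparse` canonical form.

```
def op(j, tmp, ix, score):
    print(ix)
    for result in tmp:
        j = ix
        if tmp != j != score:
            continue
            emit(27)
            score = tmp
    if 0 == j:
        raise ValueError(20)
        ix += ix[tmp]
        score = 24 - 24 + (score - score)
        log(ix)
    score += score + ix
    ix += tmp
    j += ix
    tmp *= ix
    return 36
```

Transformed code:
def op(j, tmp, ix, score):
    print(ix)
    for result in tmp:
        j = ix
        if tmp != j and j != score:
            continue
    if 0 == j:
        raise ValueError(20)
    score += score + ix
    ix += tmp
    j += ix
    tmp *= ix
    return 36

9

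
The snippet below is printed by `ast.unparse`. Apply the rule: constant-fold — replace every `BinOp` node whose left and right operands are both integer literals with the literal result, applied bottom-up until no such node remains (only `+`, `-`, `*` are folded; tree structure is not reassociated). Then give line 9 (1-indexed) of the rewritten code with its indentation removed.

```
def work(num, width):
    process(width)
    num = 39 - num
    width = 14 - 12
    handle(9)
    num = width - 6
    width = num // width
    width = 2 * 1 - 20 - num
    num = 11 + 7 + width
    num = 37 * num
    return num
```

num = 18 + width

Transformed code:
def work(num, width):
    process(width)
    num = 39 - num
    width = 2
    handle(9)
    num = width - 6
    width = num // width
    width = -18 - num
    num = 18 + width
    num = 37 * num
    return num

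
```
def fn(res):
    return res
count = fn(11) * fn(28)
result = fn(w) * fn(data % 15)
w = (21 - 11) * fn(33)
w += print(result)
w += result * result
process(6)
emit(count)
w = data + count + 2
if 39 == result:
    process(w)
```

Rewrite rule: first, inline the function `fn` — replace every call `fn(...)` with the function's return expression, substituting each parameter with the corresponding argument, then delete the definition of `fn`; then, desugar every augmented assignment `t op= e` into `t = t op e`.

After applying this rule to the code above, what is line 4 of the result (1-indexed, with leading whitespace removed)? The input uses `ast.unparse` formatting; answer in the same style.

Transformed code:
count = 11 * 28
result = w * (data % 15)
w = (21 - 11) * 33
w = w + print(result)
w = w + result * result
process(6)
emit(count)
w = data + count + 2
if 39 == result:
    process(w)

w = w + print(result)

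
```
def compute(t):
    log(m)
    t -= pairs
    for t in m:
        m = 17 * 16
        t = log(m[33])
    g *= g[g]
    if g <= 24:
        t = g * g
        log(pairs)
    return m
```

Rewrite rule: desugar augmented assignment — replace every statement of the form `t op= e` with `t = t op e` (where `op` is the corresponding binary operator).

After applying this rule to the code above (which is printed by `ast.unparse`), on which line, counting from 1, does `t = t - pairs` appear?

Transformed code:
def compute(t):
    log(m)
    t = t - pairs
    for t in m:
        m = 17 * 16
        t = log(m[33])
    g = g * g[g]
    if g <= 24:
        t = g * g
        log(pairs)
    return m

3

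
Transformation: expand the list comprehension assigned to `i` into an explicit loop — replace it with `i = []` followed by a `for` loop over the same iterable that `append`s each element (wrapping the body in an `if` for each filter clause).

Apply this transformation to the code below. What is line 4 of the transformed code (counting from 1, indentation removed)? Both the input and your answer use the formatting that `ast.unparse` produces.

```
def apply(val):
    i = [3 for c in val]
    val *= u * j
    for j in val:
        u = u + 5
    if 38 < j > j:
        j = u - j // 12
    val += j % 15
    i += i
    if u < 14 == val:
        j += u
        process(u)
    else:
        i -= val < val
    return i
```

i.append(3)

Transformed code:
def apply(val):
    i = []
    for c in val:
        i.append(3)
    val *= u * j
    for j in val:
        u = u + 5
    if 38 < j > j:
        j = u - j // 12
    val += j % 15
    i += i
    if u < 14 == val:
        j += u
        process(u)
    else:
        i -= val < val
    return i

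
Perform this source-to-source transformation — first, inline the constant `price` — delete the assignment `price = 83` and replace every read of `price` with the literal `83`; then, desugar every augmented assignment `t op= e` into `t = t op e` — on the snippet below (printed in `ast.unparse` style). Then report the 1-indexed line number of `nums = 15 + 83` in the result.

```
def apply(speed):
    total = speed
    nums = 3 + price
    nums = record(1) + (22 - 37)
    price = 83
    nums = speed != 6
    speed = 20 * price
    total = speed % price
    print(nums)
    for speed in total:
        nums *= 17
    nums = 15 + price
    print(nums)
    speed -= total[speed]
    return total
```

11

Transformed code:
def apply(speed):
    total = speed
    nums = 3 + 83
    nums = record(1) + (22 - 37)
    nums = speed != 6
    speed = 20 * 83
    total = speed % 83
    print(nums)
    for speed in total:
        nums = nums * 17
    nums = 15 + 83
    print(nums)
    speed = speed - total[speed]
    return total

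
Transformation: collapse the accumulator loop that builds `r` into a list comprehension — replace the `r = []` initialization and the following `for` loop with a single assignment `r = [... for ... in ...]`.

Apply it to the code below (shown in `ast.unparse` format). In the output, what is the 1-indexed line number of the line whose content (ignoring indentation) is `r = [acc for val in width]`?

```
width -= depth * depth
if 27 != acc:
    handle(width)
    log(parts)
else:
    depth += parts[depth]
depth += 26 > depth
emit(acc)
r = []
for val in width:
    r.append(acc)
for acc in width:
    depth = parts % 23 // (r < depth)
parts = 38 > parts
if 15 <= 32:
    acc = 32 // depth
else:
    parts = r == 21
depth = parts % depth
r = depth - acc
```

Transformed code:
width -= depth * depth
if 27 != acc:
    handle(width)
    log(parts)
else:
    depth += parts[depth]
depth += 26 > depth
emit(acc)
r = [acc for val in width]
for acc in width:
    depth = parts % 23 // (r < depth)
parts = 38 > parts
if 15 <= 32:
    acc = 32 // depth
else:
    parts = r == 21
depth = parts % depth
r = depth - acc

9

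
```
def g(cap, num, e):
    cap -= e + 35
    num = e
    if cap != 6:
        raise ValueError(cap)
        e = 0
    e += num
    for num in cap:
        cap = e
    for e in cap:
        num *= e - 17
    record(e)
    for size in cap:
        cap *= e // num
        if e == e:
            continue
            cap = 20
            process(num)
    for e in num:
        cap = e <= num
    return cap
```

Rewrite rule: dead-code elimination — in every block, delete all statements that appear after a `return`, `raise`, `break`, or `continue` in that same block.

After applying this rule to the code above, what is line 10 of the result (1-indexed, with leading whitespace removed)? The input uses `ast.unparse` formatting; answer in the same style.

Transformed code:
def g(cap, num, e):
    cap -= e + 35
    num = e
    if cap != 6:
        raise ValueError(cap)
    e += num
    for num in cap:
        cap = e
    for e in cap:
        num *= e - 17
    record(e)
    for size in cap:
        cap *= e // num
        if e == e:
            continue
    for e in num:
        cap = e <= num
    return cap

num *= e - 17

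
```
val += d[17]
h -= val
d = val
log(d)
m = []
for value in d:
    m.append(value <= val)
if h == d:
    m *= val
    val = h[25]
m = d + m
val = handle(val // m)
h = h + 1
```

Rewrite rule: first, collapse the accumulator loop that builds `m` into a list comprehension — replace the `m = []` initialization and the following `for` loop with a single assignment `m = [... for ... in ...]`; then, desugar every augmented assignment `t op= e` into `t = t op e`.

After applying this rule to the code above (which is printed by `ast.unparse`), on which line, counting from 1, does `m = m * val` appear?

7

Transformed code:
val = val + d[17]
h = h - val
d = val
log(d)
m = [value <= val for value in d]
if h == d:
    m = m * val
    val = h[25]
m = d + m
val = handle(val // m)
h = h + 1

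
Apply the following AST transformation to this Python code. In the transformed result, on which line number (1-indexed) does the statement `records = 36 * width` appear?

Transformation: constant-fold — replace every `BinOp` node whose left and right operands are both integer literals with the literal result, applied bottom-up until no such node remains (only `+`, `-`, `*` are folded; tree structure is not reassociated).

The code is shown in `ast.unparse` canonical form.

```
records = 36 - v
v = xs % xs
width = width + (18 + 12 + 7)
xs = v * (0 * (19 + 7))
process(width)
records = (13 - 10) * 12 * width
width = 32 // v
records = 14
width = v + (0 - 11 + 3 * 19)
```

Transformed code:
records = 36 - v
v = xs % xs
width = width + 37
xs = v * 0
process(width)
records = 36 * width
width = 32 // v
records = 14
width = v + 46

6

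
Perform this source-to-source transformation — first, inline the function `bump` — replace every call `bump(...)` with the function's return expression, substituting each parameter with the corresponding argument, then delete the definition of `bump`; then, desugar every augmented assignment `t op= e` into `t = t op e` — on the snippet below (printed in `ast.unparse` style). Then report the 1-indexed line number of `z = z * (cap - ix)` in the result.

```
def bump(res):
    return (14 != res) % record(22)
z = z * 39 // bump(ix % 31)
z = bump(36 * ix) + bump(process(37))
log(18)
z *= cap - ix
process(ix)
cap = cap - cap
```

Transformed code:
z = z * 39 // ((14 != ix % 31) % record(22))
z = (14 != 36 * ix) % record(22) + (14 != process(37)) % record(22)
log(18)
z = z * (cap - ix)
process(ix)
cap = cap - cap

4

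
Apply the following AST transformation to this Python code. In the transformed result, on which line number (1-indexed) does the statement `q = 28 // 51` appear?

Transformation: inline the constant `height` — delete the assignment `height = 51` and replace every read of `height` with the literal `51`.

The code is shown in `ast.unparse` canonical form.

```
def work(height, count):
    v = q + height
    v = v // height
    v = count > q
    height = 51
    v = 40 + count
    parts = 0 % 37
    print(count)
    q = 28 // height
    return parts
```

8

Transformed code:
def work(height, count):
    v = q + 51
    v = v // 51
    v = count > q
    v = 40 + count
    parts = 0 % 37
    print(count)
    q = 28 // 51
    return parts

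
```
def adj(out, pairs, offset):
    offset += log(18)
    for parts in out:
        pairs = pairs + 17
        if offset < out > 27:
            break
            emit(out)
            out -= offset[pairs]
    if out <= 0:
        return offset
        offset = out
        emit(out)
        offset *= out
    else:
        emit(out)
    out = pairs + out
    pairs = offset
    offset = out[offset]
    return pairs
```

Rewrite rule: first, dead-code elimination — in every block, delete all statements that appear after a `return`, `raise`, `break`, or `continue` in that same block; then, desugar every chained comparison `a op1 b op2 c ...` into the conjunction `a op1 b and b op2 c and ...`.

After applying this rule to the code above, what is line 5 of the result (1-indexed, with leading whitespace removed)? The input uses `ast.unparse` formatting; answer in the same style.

if offset < out and out > 27:

Transformed code:
def adj(out, pairs, offset):
    offset += log(18)
    for parts in out:
        pairs = pairs + 17
        if offset < out and out > 27:
            break
    if out <= 0:
        return offset
    else:
        emit(out)
    out = pairs + out
    pairs = offset
    offset = out[offset]
    return pairs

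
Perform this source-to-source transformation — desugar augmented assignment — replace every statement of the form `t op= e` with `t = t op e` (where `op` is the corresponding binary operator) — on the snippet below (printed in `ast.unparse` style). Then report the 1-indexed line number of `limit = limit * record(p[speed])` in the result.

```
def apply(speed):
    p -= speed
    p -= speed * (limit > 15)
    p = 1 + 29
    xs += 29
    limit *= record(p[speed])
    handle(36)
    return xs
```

Transformed code:
def apply(speed):
    p = p - speed
    p = p - speed * (limit > 15)
    p = 1 + 29
    xs = xs + 29
    limit = limit * record(p[speed])
    handle(36)
    return xs

6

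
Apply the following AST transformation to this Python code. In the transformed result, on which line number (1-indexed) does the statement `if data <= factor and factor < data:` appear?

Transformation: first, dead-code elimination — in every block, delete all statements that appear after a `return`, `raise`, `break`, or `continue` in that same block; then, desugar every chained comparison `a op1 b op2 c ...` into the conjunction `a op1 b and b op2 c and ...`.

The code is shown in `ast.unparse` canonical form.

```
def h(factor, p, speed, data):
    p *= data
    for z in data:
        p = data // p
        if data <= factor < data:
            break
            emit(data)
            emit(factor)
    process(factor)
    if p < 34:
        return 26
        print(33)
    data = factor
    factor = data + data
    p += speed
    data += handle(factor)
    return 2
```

Transformed code:
def h(factor, p, speed, data):
    p *= data
    for z in data:
        p = data // p
        if data <= factor and factor < data:
            break
    process(factor)
    if p < 34:
        return 26
    data = factor
    factor = data + data
    p += speed
    data += handle(factor)
    return 2

5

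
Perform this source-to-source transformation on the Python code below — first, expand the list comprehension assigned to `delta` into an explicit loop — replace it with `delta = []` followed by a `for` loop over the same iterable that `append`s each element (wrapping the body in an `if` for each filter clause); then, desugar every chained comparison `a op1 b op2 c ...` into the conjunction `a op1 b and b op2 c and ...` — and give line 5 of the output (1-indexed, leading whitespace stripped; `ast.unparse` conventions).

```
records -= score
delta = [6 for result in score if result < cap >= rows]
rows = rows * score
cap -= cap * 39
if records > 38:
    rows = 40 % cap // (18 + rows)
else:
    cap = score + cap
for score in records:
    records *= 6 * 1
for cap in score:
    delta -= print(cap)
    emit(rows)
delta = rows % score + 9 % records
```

delta.append(6)

Transformed code:
records -= score
delta = []
for result in score:
    if result < cap and cap >= rows:
        delta.append(6)
rows = rows * score
cap -= cap * 39
if records > 38:
    rows = 40 % cap // (18 + rows)
else:
    cap = score + cap
for score in records:
    records *= 6 * 1
for cap in score:
    delta -= print(cap)
    emit(rows)
delta = rows % score + 9 % records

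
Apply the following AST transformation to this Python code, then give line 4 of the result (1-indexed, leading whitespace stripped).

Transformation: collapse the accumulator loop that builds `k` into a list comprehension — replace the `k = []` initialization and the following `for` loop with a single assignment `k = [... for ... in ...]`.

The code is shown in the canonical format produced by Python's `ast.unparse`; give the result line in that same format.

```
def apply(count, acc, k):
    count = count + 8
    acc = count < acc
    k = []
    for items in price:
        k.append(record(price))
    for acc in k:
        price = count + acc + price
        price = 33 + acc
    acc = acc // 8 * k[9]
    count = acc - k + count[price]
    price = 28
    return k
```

Transformed code:
def apply(count, acc, k):
    count = count + 8
    acc = count < acc
    k = [record(price) for items in price]
    for acc in k:
        price = count + acc + price
        price = 33 + acc
    acc = acc // 8 * k[9]
    count = acc - k + count[price]
    price = 28
    return k

k = [record(price) for items in price]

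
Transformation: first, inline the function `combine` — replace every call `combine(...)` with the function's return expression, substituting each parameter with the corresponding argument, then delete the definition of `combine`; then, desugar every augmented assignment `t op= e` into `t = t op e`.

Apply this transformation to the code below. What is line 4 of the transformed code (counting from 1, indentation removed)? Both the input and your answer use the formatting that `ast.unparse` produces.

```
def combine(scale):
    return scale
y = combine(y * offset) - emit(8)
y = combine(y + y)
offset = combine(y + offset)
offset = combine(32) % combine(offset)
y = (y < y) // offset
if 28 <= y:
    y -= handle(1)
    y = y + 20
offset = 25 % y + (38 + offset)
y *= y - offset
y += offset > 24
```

offset = 32 % offset

Transformed code:
y = y * offset - emit(8)
y = y + y
offset = y + offset
offset = 32 % offset
y = (y < y) // offset
if 28 <= y:
    y = y - handle(1)
    y = y + 20
offset = 25 % y + (38 + offset)
y = y * (y - offset)
y = y + (offset > 24)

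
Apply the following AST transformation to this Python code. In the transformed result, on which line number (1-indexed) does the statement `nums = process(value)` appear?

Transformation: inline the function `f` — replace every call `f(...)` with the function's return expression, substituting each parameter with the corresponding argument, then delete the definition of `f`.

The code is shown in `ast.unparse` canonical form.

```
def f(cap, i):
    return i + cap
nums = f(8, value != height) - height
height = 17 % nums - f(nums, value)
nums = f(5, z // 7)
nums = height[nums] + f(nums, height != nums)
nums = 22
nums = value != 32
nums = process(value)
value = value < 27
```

Transformed code:
nums = (value != height) + 8 - height
height = 17 % nums - (value + nums)
nums = z // 7 + 5
nums = height[nums] + ((height != nums) + nums)
nums = 22
nums = value != 32
nums = process(value)
value = value < 27

7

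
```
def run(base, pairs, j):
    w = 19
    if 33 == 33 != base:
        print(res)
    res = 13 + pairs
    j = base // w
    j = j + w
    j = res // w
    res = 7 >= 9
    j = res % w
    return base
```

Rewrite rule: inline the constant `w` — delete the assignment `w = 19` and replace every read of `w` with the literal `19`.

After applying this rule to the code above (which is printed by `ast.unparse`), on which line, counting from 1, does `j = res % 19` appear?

9

Transformed code:
def run(base, pairs, j):
    if 33 == 33 != base:
        print(res)
    res = 13 + pairs
    j = base // 19
    j = j + 19
    j = res // 19
    res = 7 >= 9
    j = res % 19
    return base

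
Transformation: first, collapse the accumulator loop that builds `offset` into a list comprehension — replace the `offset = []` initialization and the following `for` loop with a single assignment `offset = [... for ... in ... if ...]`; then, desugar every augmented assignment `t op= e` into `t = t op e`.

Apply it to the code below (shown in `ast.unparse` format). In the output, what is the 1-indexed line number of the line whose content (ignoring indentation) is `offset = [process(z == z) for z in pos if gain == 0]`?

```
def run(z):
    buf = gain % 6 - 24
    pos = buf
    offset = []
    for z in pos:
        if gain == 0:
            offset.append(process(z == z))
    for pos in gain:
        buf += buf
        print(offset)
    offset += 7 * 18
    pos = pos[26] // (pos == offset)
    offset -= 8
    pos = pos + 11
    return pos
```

4

Transformed code:
def run(z):
    buf = gain % 6 - 24
    pos = buf
    offset = [process(z == z) for z in pos if gain == 0]
    for pos in gain:
        buf = buf + buf
        print(offset)
    offset = offset + 7 * 18
    pos = pos[26] // (pos == offset)
    offset = offset - 8
    pos = pos + 11
    return pos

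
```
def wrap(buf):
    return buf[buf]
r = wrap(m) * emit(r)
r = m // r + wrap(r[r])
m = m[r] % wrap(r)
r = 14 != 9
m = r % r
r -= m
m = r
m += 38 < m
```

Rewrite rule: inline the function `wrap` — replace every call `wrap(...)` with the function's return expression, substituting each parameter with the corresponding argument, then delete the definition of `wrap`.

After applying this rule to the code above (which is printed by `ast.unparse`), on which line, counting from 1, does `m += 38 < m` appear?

Transformed code:
r = m[m] * emit(r)
r = m // r + r[r][r[r]]
m = m[r] % r[r]
r = 14 != 9
m = r % r
r -= m
m = r
m += 38 < m

8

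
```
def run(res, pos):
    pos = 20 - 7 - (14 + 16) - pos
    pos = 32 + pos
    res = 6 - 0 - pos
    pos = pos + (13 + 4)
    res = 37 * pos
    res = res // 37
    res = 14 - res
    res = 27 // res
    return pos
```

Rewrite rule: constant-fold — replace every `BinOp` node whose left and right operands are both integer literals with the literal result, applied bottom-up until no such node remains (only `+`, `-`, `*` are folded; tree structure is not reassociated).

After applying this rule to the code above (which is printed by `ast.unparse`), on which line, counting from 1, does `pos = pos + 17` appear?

Transformed code:
def run(res, pos):
    pos = -17 - pos
    pos = 32 + pos
    res = 6 - pos
    pos = pos + 17
    res = 37 * pos
    res = res // 37
    res = 14 - res
    res = 27 // res
    return pos

5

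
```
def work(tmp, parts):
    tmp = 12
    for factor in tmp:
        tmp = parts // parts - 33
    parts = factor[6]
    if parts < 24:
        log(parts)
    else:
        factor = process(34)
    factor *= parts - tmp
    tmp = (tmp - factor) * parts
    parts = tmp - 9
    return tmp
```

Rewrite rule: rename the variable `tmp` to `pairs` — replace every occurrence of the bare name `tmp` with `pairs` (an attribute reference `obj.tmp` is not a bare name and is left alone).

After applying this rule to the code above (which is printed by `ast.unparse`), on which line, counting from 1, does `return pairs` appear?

13

Transformed code:
def work(pairs, parts):
    pairs = 12
    for factor in pairs:
        pairs = parts // parts - 33
    parts = factor[6]
    if parts < 24:
        log(parts)
    else:
        factor = process(34)
    factor *= parts - pairs
    pairs = (pairs - factor) * parts
    parts = pairs - 9
    return pairs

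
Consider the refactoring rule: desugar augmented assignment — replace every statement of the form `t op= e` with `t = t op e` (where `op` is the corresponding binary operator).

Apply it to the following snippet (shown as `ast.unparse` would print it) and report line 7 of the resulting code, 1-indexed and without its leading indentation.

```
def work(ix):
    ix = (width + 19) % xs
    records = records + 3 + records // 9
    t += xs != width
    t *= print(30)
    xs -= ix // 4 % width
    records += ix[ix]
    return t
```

Transformed code:
def work(ix):
    ix = (width + 19) % xs
    records = records + 3 + records // 9
    t = t + (xs != width)
    t = t * print(30)
    xs = xs - ix // 4 % width
    records = records + ix[ix]
    return t

records = records + ix[ix]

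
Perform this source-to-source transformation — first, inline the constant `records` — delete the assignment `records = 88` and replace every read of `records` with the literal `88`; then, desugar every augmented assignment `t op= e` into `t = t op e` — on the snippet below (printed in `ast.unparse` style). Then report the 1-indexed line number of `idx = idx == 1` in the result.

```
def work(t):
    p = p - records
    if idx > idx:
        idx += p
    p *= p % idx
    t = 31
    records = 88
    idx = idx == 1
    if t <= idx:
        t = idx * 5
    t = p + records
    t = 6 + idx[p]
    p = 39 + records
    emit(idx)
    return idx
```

Transformed code:
def work(t):
    p = p - 88
    if idx > idx:
        idx = idx + p
    p = p * (p % idx)
    t = 31
    idx = idx == 1
    if t <= idx:
        t = idx * 5
    t = p + 88
    t = 6 + idx[p]
    p = 39 + 88
    emit(idx)
    return idx

7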